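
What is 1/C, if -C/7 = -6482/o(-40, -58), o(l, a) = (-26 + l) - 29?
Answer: -95/45374 ≈ -0.0020937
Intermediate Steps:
o(l, a) = -55 + l
C = -45374/95 (C = -(-45374)/(-55 - 40) = -(-45374)/(-95) = -(-45374)*(-1)/95 = -7*6482/95 = -45374/95 ≈ -477.62)
1/C = 1/(-45374/95) = -95/45374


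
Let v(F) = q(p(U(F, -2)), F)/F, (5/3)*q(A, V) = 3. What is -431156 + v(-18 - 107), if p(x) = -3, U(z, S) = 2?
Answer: -269472509/625 ≈ -4.3116e+5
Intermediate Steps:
q(A, V) = 9/5 (q(A, V) = (⅗)*3 = 9/5)
v(F) = 9/(5*F)
-431156 + v(-18 - 107) = -431156 + 9/(5*(-18 - 107)) = -431156 + (9/5)/(-125) = -431156 + (9/5)*(-1/125) = -431156 - 9/625 = -269472509/625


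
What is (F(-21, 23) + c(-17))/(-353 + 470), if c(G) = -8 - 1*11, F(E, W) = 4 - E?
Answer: 2/39 ≈ 0.051282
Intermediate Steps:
c(G) = -19 (c(G) = -8 - 11 = -19)
(F(-21, 23) + c(-17))/(-353 + 470) = ((4 - 1*(-21)) - 19)/(-353 + 470) = ((4 + 21) - 19)/117 = (25 - 19)*(1/117) = 6*(1/117) = 2/39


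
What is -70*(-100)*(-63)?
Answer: -441000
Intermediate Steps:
-70*(-100)*(-63) = 7000*(-63) = -441000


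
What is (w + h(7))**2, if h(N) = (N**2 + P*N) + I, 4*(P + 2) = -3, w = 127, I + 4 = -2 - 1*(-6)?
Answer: 393129/16 ≈ 24571.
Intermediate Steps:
I = 0 (I = -4 + (-2 - 1*(-6)) = -4 + (-2 + 6) = -4 + 4 = 0)
P = -11/4 (P = -2 + (1/4)*(-3) = -2 - 3/4 = -11/4 ≈ -2.7500)
h(N) = N**2 - 11*N/4 (h(N) = (N**2 - 11*N/4) + 0 = N**2 - 11*N/4)
(w + h(7))**2 = (127 + (1/4)*7*(-11 + 4*7))**2 = (127 + (1/4)*7*(-11 + 28))**2 = (127 + (1/4)*7*17)**2 = (127 + 119/4)**2 = (627/4)**2 = 393129/16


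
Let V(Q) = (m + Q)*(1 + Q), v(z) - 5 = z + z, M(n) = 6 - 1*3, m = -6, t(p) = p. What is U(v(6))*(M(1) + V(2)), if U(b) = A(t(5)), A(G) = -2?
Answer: 18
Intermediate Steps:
M(n) = 3 (M(n) = 6 - 3 = 3)
v(z) = 5 + 2*z (v(z) = 5 + (z + z) = 5 + 2*z)
U(b) = -2
V(Q) = (1 + Q)*(-6 + Q) (V(Q) = (-6 + Q)*(1 + Q) = (1 + Q)*(-6 + Q))
U(v(6))*(M(1) + V(2)) = -2*(3 + (-6 + 2² - 5*2)) = -2*(3 + (-6 + 4 - 10)) = -2*(3 - 12) = -2*(-9) = 18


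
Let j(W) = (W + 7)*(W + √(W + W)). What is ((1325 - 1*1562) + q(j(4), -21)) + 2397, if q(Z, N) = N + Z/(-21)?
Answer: 44875/21 - 22*√2/21 ≈ 2135.4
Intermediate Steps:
j(W) = (7 + W)*(W + √2*√W) (j(W) = (7 + W)*(W + √(2*W)) = (7 + W)*(W + √2*√W))
q(Z, N) = N - Z/21 (q(Z, N) = N + Z*(-1/21) = N - Z/21)
((1325 - 1*1562) + q(j(4), -21)) + 2397 = ((1325 - 1*1562) + (-21 - (4² + 7*4 + √2*4^(3/2) + 7*√2*√4)/21)) + 2397 = ((1325 - 1562) + (-21 - (16 + 28 + √2*8 + 7*√2*2)/21)) + 2397 = (-237 + (-21 - (16 + 28 + 8*√2 + 14*√2)/21)) + 2397 = (-237 + (-21 - (44 + 22*√2)/21)) + 2397 = (-237 + (-21 + (-44/21 - 22*√2/21))) + 2397 = (-237 + (-485/21 - 22*√2/21)) + 2397 = (-5462/21 - 22*√2/21) + 2397 = 44875/21 - 22*√2/21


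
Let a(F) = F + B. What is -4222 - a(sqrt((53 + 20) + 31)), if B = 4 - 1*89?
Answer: -4137 - 2*sqrt(26) ≈ -4147.2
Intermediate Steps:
B = -85 (B = 4 - 89 = -85)
a(F) = -85 + F (a(F) = F - 85 = -85 + F)
-4222 - a(sqrt((53 + 20) + 31)) = -4222 - (-85 + sqrt((53 + 20) + 31)) = -4222 - (-85 + sqrt(73 + 31)) = -4222 - (-85 + sqrt(104)) = -4222 - (-85 + 2*sqrt(26)) = -4222 + (85 - 2*sqrt(26)) = -4137 - 2*sqrt(26)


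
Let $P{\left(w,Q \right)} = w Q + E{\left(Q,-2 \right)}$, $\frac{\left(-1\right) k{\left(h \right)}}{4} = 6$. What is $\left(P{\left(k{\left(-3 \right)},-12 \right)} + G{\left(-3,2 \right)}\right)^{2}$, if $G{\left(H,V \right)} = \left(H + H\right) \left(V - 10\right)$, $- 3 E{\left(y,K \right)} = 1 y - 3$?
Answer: $116281$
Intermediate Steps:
$k{\left(h \right)} = -24$ ($k{\left(h \right)} = \left(-4\right) 6 = -24$)
$E{\left(y,K \right)} = 1 - \frac{y}{3}$ ($E{\left(y,K \right)} = - \frac{1 y - 3}{3} = - \frac{y - 3}{3} = - \frac{-3 + y}{3} = 1 - \frac{y}{3}$)
$G{\left(H,V \right)} = 2 H \left(-10 + V\right)$
$P{\left(w,Q \right)} = 1 - \frac{Q}{3} + Q w$ ($P{\left(w,Q \right)} = w Q - \left(-1 + \frac{Q}{3}\right) = Q w - \left(-1 + \frac{Q}{3}\right) = 1 - \frac{Q}{3} + Q w$)
$\left(P{\left(k{\left(-3 \right)},-12 \right)} + G{\left(-3,2 \right)}\right)^{2} = \left(\left(1 - -4 - -288\right) + 2 \left(-3\right) \left(-10 + 2\right)\right)^{2} = \left(\left(1 + 4 + 288\right) + 2 \left(-3\right) \left(-8\right)\right)^{2} = \left(293 + 48\right)^{2} = 341^{2} = 116281$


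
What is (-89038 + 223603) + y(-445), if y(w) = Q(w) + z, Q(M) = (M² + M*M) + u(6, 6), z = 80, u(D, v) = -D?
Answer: 530689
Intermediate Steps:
Q(M) = -6 + 2*M² (Q(M) = (M² + M*M) - 1*6 = (M² + M²) - 6 = 2*M² - 6 = -6 + 2*M²)
y(w) = 74 + 2*w² (y(w) = (-6 + 2*w²) + 80 = 74 + 2*w²)
(-89038 + 223603) + y(-445) = (-89038 + 223603) + (74 + 2*(-445)²) = 134565 + (74 + 2*198025) = 134565 + (74 + 396050) = 134565 + 396124 = 530689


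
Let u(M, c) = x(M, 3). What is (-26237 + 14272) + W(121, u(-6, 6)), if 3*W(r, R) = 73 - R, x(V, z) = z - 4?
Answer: -35821/3 ≈ -11940.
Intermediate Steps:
x(V, z) = -4 + z
u(M, c) = -1 (u(M, c) = -4 + 3 = -1)
W(r, R) = 73/3 - R/3 (W(r, R) = (73 - R)/3 = 73/3 - R/3)
(-26237 + 14272) + W(121, u(-6, 6)) = (-26237 + 14272) + (73/3 - ⅓*(-1)) = -11965 + (73/3 + ⅓) = -11965 + 74/3 = -35821/3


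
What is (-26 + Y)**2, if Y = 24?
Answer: 4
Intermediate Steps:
(-26 + Y)**2 = (-26 + 24)**2 = (-2)**2 = 4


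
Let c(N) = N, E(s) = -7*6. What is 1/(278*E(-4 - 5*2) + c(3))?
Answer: -1/11673 ≈ -8.5668e-5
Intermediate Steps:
E(s) = -42
1/(278*E(-4 - 5*2) + c(3)) = 1/(278*(-42) + 3) = 1/(-11676 + 3) = 1/(-11673) = -1/11673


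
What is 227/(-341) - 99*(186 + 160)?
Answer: -11680841/341 ≈ -34255.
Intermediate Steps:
227/(-341) - 99*(186 + 160) = 227*(-1/341) - 99*346 = -227/341 - 34254 = -11680841/341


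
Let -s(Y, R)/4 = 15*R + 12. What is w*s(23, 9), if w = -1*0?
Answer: 0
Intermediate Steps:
s(Y, R) = -48 - 60*R (s(Y, R) = -4*(15*R + 12) = -4*(12 + 15*R) = -48 - 60*R)
w = 0
w*s(23, 9) = 0*(-48 - 60*9) = 0*(-48 - 540) = 0*(-588) = 0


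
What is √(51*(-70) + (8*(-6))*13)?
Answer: 3*I*√466 ≈ 64.761*I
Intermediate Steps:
√(51*(-70) + (8*(-6))*13) = √(-3570 - 48*13) = √(-3570 - 624) = √(-4194) = 3*I*√466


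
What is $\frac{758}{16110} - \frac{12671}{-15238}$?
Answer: $\frac{107840107}{122742090} \approx 0.87859$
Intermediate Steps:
$\frac{758}{16110} - \frac{12671}{-15238} = 758 \cdot \frac{1}{16110} - - \frac{12671}{15238} = \frac{379}{8055} + \frac{12671}{15238} = \frac{107840107}{122742090}$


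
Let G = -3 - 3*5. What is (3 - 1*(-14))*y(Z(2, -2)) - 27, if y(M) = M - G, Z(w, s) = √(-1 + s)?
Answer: 279 + 17*I*√3 ≈ 279.0 + 29.445*I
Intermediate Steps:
G = -18 (G = -3 - 15 = -18)
y(M) = 18 + M (y(M) = M - 1*(-18) = M + 18 = 18 + M)
(3 - 1*(-14))*y(Z(2, -2)) - 27 = (3 - 1*(-14))*(18 + √(-1 - 2)) - 27 = (3 + 14)*(18 + √(-3)) - 27 = 17*(18 + I*√3) - 27 = (306 + 17*I*√3) - 27 = 279 + 17*I*√3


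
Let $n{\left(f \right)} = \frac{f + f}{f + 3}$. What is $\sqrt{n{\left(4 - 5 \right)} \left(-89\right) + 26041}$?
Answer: $\sqrt{26130} \approx 161.65$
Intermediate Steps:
$n{\left(f \right)} = \frac{2 f}{3 + f}$
$\sqrt{n{\left(4 - 5 \right)} \left(-89\right) + 26041} = \sqrt{\frac{2 \left(4 - 5\right)}{3 + \left(4 - 5\right)} \left(-89\right) + 26041} = \sqrt{2 \left(-1\right) \frac{1}{3 - 1} \left(-89\right) + 26041} = \sqrt{2 \left(-1\right) \frac{1}{2} \left(-89\right) + 26041} = \sqrt{\left(-1\right) \left(-89\right) + 26041} = \sqrt{89 + 26041} = \sqrt{26130}$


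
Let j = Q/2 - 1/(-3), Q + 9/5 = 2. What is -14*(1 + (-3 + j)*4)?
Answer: 1946/15 ≈ 129.73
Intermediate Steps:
Q = ⅕ (Q = -9/5 + 2 = ⅕ ≈ 0.20000)
j = 13/30 (j = (⅕)/2 - 1/(-3) = (⅕)*(½) - 1*(-⅓) = ⅒ + ⅓ = 13/30 ≈ 0.43333)
-14*(1 + (-3 + j)*4) = -14*(1 + (-3 + 13/30)*4) = -14*(1 - 77/30*4) = -14*(1 - 154/15) = -14*(-139/15) = 1946/15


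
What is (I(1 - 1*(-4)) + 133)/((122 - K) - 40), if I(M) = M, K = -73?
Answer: 138/155 ≈ 0.89032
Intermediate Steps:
(I(1 - 1*(-4)) + 133)/((122 - K) - 40) = ((1 - 1*(-4)) + 133)/((122 - 1*(-73)) - 40) = ((1 + 4) + 133)/((122 + 73) - 40) = (5 + 133)/(195 - 40) = 138/155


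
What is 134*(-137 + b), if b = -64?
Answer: -26934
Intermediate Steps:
134*(-137 + b) = 134*(-137 - 64) = 134*(-201) = -26934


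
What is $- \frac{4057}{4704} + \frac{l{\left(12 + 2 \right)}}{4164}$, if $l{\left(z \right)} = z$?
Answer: $- \frac{1402291}{1632288} \approx -0.8591$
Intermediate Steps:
$- \frac{4057}{4704} + \frac{l{\left(12 + 2 \right)}}{4164} = - \frac{4057}{4704} + \frac{12 + 2}{4164} = \left(-4057\right) \frac{1}{4704} + 14 \cdot \frac{1}{4164} = - \frac{4057}{4704} + \frac{7}{2082} = - \frac{1402291}{1632288}$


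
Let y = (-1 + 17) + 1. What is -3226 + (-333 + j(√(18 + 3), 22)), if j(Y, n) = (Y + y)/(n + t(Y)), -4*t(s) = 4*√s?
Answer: -833460887/234235 + 501*21^(¾)/234235 + 8249*21^(¼)/234235 + 11022*√21/234235 ≈ -3557.9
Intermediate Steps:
y = 17 (y = 16 + 1 = 17)
t(s) = -√s
j(Y, n) = (17 + Y)/(n - √Y) (j(Y, n) = (Y + 17)/(n - √Y) = (17 + Y)/(n - √Y))
-3226 + (-333 + j(√(18 + 3), 22)) = -3226 + (-333 + (17 + √(18 + 3))/(22 - √(√(18 + 3)))) = -3226 + (-333 + (17 + √21)/(22 - √(√21))) = -3226 + (-333 + (17 + √21)/(22 - 21^(¼))) = -3559 + (17 + √21)/(22 - 21^(¼))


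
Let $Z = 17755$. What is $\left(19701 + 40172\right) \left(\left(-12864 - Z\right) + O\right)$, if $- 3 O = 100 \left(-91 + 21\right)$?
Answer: $- \frac{5080643161}{3} \approx -1.6935 \cdot 10^{9}$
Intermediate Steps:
$O = \frac{7000}{3}$ ($O = - \frac{100 \left(-91 + 21\right)}{3} = - \frac{100 \left(-70\right)}{3} = \left(- \frac{1}{3}\right) \left(-7000\right) = \frac{7000}{3} \approx 2333.3$)
$\left(19701 + 40172\right) \left(\left(-12864 - Z\right) + O\right) = \left(19701 + 40172\right) \left(\left(-12864 - 17755\right) + \frac{7000}{3}\right) = 59873 \left(\left(-12864 - 17755\right) + \frac{7000}{3}\right) = 59873 \left(-30619 + \frac{7000}{3}\right) = 59873 \left(- \frac{84857}{3}\right) = - \frac{5080643161}{3}$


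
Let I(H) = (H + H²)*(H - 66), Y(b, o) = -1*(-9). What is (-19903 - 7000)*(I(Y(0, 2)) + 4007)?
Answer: 30212069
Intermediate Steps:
Y(b, o) = 9
I(H) = (-66 + H)*(H + H²) (I(H) = (H + H²)*(-66 + H) = (-66 + H)*(H + H²))
(-19903 - 7000)*(I(Y(0, 2)) + 4007) = (-19903 - 7000)*(9*(-66 + 9² - 65*9) + 4007) = -26903*(9*(-66 + 81 - 585) + 4007) = -26903*(9*(-570) + 4007) = -26903*(-5130 + 4007) = -26903*(-1123) = 30212069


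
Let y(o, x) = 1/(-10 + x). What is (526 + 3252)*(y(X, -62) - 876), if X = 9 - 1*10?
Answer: -119144897/36 ≈ -3.3096e+6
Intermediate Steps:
X = -1 (X = 9 - 10 = -1)
(526 + 3252)*(y(X, -62) - 876) = (526 + 3252)*(1/(-10 - 62) - 876) = 3778*(1/(-72) - 876) = 3778*(-1/72 - 876) = 3778*(-63073/72) = -119144897/36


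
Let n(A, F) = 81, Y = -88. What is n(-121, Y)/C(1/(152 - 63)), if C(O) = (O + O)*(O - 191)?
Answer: -213867/11332 ≈ -18.873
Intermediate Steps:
C(O) = 2*O*(-191 + O) (C(O) = (2*O)*(-191 + O) = 2*O*(-191 + O))
n(-121, Y)/C(1/(152 - 63)) = 81/((2*(-191 + 1/(152 - 63))/(152 - 63))) = 81/((2*(-191 + 1/89)/89)) = 81/((2*(1/89)*(-191 + 1/89))) = 81/((2*(1/89)*(-16998/89))) = 81/(-33996/7921) = 81*(-7921/33996) = -213867/11332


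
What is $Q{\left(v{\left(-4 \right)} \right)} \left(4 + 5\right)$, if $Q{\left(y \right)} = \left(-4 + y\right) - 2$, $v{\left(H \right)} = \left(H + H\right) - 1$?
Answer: $-135$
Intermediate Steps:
$v{\left(H \right)} = -1 + 2 H$ ($v{\left(H \right)} = 2 H - 1 = -1 + 2 H$)
$Q{\left(y \right)} = -6 + y$
$Q{\left(v{\left(-4 \right)} \right)} \left(4 + 5\right) = \left(-6 + \left(-1 + 2 \left(-4\right)\right)\right) \left(4 + 5\right) = \left(-6 - 9\right) 9 = \left(-15\right) 9 = -135$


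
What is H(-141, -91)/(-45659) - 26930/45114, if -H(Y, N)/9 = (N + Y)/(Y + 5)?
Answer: -10445686018/17508811071 ≈ -0.59660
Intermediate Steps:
H(Y, N) = -9*(N + Y)/(5 + Y) (H(Y, N) = -9*(N + Y)/(Y + 5) = -9*(N + Y)/(5 + Y))
H(-141, -91)/(-45659) - 26930/45114 = (9*(-1*(-91) - 1*(-141))/(5 - 141))/(-45659) - 26930/45114 = (9*(91 + 141)/(-136))*(-1/45659) - 26930*1/45114 = (9*(-1/136)*232)*(-1/45659) - 13465/22557 = -261/17*(-1/45659) - 13465/22557 = 261/776203 - 13465/22557 = -10445686018/17508811071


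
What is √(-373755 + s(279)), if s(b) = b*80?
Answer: I*√351435 ≈ 592.82*I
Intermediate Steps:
s(b) = 80*b
√(-373755 + s(279)) = √(-373755 + 80*279) = √(-373755 + 22320) = √(-351435) = I*√351435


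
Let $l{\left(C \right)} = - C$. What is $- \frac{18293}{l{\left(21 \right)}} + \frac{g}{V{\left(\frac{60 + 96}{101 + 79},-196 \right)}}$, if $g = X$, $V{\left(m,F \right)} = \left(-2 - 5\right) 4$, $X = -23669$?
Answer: $\frac{20597}{12} \approx 1716.4$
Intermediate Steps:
$V{\left(m,F \right)} = -28$ ($V{\left(m,F \right)} = \left(-7\right) 4 = -28$)
$g = -23669$
$- \frac{18293}{l{\left(21 \right)}} + \frac{g}{V{\left(\frac{60 + 96}{101 + 79},-196 \right)}} = - \frac{18293}{\left(-1\right) 21} - \frac{23669}{-28} = - \frac{18293}{-21} - - \frac{23669}{28} = \left(-18293\right) \left(- \frac{1}{21}\right) + \frac{23669}{28} = \frac{18293}{21} + \frac{23669}{28} = \frac{20597}{12}$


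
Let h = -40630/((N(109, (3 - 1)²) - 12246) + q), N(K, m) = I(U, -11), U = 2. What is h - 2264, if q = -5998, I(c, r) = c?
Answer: -20629629/9121 ≈ -2261.8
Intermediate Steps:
N(K, m) = 2
h = 20315/9121 (h = -40630/((2 - 12246) - 5998) = -40630/(-12244 - 5998) = -40630/(-18242) = -40630*(-1/18242) = 20315/9121 ≈ 2.2273)
h - 2264 = 20315/9121 - 2264 = -20629629/9121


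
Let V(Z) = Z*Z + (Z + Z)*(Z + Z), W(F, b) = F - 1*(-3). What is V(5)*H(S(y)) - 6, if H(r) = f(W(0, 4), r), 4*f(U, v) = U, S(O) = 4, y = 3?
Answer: 351/4 ≈ 87.750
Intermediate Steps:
W(F, b) = 3 + F (W(F, b) = F + 3 = 3 + F)
f(U, v) = U/4
V(Z) = 5*Z**2 (V(Z) = Z**2 + (2*Z)*(2*Z) = Z**2 + 4*Z**2 = 5*Z**2)
H(r) = 3/4 (H(r) = (3 + 0)/4 = (1/4)*3 = 3/4)
V(5)*H(S(y)) - 6 = (5*5**2)*(3/4) - 6 = (5*25)*(3/4) - 6 = 125*(3/4) - 6 = 375/4 - 6 = 351/4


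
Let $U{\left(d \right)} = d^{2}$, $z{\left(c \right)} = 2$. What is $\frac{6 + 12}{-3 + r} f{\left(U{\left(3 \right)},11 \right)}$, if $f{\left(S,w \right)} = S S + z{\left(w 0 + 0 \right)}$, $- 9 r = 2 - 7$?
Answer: $- \frac{6723}{11} \approx -611.18$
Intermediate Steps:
$r = \frac{5}{9}$ ($r = - \frac{2 - 7}{9} = \left(- \frac{1}{9}\right) \left(-5\right) = \frac{5}{9} \approx 0.55556$)
$f{\left(S,w \right)} = 2 + S^{2}$ ($f{\left(S,w \right)} = S S + 2 = S^{2} + 2 = 2 + S^{2}$)
$\frac{6 + 12}{-3 + r} f{\left(U{\left(3 \right)},11 \right)} = \frac{6 + 12}{-3 + \frac{5}{9}} \left(2 + \left(3^{2}\right)^{2}\right) = \frac{18}{- \frac{22}{9}} \left(2 + 9^{2}\right) = 18 \left(- \frac{9}{22}\right) \left(2 + 81\right) = \left(- \frac{81}{11}\right) 83 = - \frac{6723}{11}$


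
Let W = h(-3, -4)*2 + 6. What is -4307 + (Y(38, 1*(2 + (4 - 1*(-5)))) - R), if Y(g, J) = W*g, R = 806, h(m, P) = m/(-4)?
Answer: -4828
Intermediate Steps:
h(m, P) = -m/4 (h(m, P) = m*(-¼) = -m/4)
W = 15/2 (W = -¼*(-3)*2 + 6 = (¾)*2 + 6 = 3/2 + 6 = 15/2 ≈ 7.5000)
Y(g, J) = 15*g/2
-4307 + (Y(38, 1*(2 + (4 - 1*(-5)))) - R) = -4307 + ((15/2)*38 - 1*806) = -4307 + (285 - 806) = -4307 - 521 = -4828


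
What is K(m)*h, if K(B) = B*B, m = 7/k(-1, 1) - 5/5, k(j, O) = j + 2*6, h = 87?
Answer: 1392/121 ≈ 11.504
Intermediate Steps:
k(j, O) = 12 + j (k(j, O) = j + 12 = 12 + j)
m = -4/11 (m = 7/(12 - 1) - 5/5 = 7/11 - 5*1/5 = 7*(1/11) - 1 = 7/11 - 1 = -4/11 ≈ -0.36364)
K(B) = B**2
K(m)*h = (-4/11)**2*87 = (16/121)*87 = 1392/121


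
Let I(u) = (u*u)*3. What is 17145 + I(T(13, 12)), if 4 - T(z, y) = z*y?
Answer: 86457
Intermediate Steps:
T(z, y) = 4 - y*z (T(z, y) = 4 - z*y = 4 - y*z)
I(u) = 3*u**2 (I(u) = u**2*3 = 3*u**2)
17145 + I(T(13, 12)) = 17145 + 3*(4 - 1*12*13)**2 = 17145 + 3*(4 - 156)**2 = 17145 + 3*(-152)**2 = 17145 + 3*23104 = 17145 + 69312 = 86457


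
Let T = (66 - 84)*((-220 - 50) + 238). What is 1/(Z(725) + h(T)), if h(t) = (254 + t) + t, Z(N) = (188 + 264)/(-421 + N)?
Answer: 76/106969 ≈ 0.00071049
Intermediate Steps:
T = 576 (T = -18*(-270 + 238) = -18*(-32) = 576)
Z(N) = 452/(-421 + N)
h(t) = 254 + 2*t
1/(Z(725) + h(T)) = 1/(452/(-421 + 725) + (254 + 2*576)) = 1/(452/304 + (254 + 1152)) = 1/(452*(1/304) + 1406) = 1/(113/76 + 1406) = 1/(106969/76) = 76/106969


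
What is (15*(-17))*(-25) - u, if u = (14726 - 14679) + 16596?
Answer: -10268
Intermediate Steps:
u = 16643 (u = 47 + 16596 = 16643)
(15*(-17))*(-25) - u = (15*(-17))*(-25) - 1*16643 = -255*(-25) - 16643 = 6375 - 16643 = -10268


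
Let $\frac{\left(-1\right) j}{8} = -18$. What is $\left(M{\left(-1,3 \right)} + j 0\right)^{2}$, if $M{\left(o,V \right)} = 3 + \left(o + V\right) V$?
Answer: $81$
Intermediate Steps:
$j = 144$ ($j = \left(-8\right) \left(-18\right) = 144$)
$M{\left(o,V \right)} = 3 + V \left(V + o\right)$ ($M{\left(o,V \right)} = 3 + \left(V + o\right) V = 3 + V \left(V + o\right)$)
$\left(M{\left(-1,3 \right)} + j 0\right)^{2} = \left(\left(3 + 3^{2} + 3 \left(-1\right)\right) + 144 \cdot 0\right)^{2} = \left(\left(3 + 9 - 3\right) + 0\right)^{2} = \left(9 + 0\right)^{2} = 9^{2} = 81$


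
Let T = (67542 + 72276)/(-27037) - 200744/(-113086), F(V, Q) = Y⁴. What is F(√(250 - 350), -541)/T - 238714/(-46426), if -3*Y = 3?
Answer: 584211186081987/120521232340330 ≈ 4.8474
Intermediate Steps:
Y = -1 (Y = -⅓*3 = -1)
F(V, Q) = 1 (F(V, Q) = (-1)⁴ = 1)
T = -5191971410/1528753091 (T = 139818*(-1/27037) - 200744*(-1/113086) = -139818/27037 + 100372/56543 = -5191971410/1528753091 ≈ -3.3962)
F(√(250 - 350), -541)/T - 238714/(-46426) = 1/(-5191971410/1528753091) - 238714/(-46426) = 1*(-1528753091/5191971410) - 238714*(-1/46426) = -1528753091/5191971410 + 119357/23213 = 584211186081987/120521232340330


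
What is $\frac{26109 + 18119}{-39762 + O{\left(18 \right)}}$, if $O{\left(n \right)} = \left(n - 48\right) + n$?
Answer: $- \frac{22114}{19887} \approx -1.112$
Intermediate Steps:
$O{\left(n \right)} = -48 + 2 n$ ($O{\left(n \right)} = \left(-48 + n\right) + n = -48 + 2 n$)
$\frac{26109 + 18119}{-39762 + O{\left(18 \right)}} = \frac{26109 + 18119}{-39762 + \left(-48 + 2 \cdot 18\right)} = \frac{44228}{-39762 + \left(-48 + 36\right)} = \frac{44228}{-39762 - 12} = \frac{44228}{-39774} = 44228 \left(- \frac{1}{39774}\right) = - \frac{22114}{19887}$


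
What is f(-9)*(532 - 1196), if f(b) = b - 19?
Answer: 18592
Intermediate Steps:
f(b) = -19 + b
f(-9)*(532 - 1196) = (-19 - 9)*(532 - 1196) = -28*(-664) = 18592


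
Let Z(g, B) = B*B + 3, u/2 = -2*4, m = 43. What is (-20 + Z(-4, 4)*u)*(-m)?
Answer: 13932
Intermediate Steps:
u = -16 (u = 2*(-2*4) = 2*(-8) = -16)
Z(g, B) = 3 + B² (Z(g, B) = B² + 3 = 3 + B²)
(-20 + Z(-4, 4)*u)*(-m) = (-20 + (3 + 4²)*(-16))*(-1*43) = (-20 + (3 + 16)*(-16))*(-43) = (-20 + 19*(-16))*(-43) = (-20 - 304)*(-43) = -324*(-43) = 13932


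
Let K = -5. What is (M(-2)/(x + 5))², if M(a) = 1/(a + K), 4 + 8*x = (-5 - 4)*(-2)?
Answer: 16/35721 ≈ 0.00044792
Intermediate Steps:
x = 7/4 (x = -½ + ((-5 - 4)*(-2))/8 = -½ + (-9*(-2))/8 = -½ + (⅛)*18 = -½ + 9/4 = 7/4 ≈ 1.7500)
M(a) = 1/(-5 + a) (M(a) = 1/(a - 5) = 1/(-5 + a))
(M(-2)/(x + 5))² = (1/((7/4 + 5)*(-5 - 2)))² = (1/((27/4)*(-7)))² = ((4/27)*(-⅐))² = (-4/189)² = 16/35721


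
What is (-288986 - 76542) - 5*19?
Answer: -365623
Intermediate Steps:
(-288986 - 76542) - 5*19 = -365528 - 95 = -365623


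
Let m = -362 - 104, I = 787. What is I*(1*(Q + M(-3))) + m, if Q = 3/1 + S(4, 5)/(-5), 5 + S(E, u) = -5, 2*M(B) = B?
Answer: 4577/2 ≈ 2288.5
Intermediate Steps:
M(B) = B/2
S(E, u) = -10 (S(E, u) = -5 - 5 = -10)
m = -466
Q = 5 (Q = 3/1 - 10/(-5) = 3*1 - 10*(-⅕) = 3 + 2 = 5)
I*(1*(Q + M(-3))) + m = 787*(1*(5 + (½)*(-3))) - 466 = 787*(1*(5 - 3/2)) - 466 = 787*(1*(7/2)) - 466 = 787*(7/2) - 466 = 5509/2 - 466 = 4577/2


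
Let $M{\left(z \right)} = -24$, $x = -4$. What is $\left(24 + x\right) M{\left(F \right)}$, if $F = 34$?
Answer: $-480$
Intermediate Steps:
$\left(24 + x\right) M{\left(F \right)} = \left(24 - 4\right) \left(-24\right) = 20 \left(-24\right) = -480$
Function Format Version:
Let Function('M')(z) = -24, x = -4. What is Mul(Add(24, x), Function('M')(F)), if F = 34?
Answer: -480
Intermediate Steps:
Mul(Add(24, x), Function('M')(F)) = Mul(Add(24, -4), -24) = Mul(20, -24) = -480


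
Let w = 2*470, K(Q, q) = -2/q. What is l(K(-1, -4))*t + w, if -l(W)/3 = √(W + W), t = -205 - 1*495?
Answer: 3040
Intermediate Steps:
t = -700 (t = -205 - 495 = -700)
l(W) = -3*√2*√W (l(W) = -3*√(W + W) = -3*√2*√W)
w = 940
l(K(-1, -4))*t + w = -3*√2*√(-2/(-4))*(-700) + 940 = -3*√2*√(-2*(-¼))*(-700) + 940 = -3*√2*√(½)*(-700) + 940 = -3*√2*√2/2*(-700) + 940 = -3*(-700) + 940 = 2100 + 940 = 3040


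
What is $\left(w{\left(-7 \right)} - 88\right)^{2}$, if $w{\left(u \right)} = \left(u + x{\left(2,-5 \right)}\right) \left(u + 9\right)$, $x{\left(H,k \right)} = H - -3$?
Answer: $8464$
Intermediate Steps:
$x{\left(H,k \right)} = 3 + H$ ($x{\left(H,k \right)} = H + 3 = 3 + H$)
$w{\left(u \right)} = \left(5 + u\right) \left(9 + u\right)$ ($w{\left(u \right)} = \left(u + \left(3 + 2\right)\right) \left(u + 9\right) = \left(u + 5\right) \left(9 + u\right) = \left(5 + u\right) \left(9 + u\right)$)
$\left(w{\left(-7 \right)} - 88\right)^{2} = \left(\left(45 + \left(-7\right)^{2} + 14 \left(-7\right)\right) - 88\right)^{2} = \left(\left(45 + 49 - 98\right) - 88\right)^{2} = \left(-4 - 88\right)^{2} = \left(-92\right)^{2} = 8464$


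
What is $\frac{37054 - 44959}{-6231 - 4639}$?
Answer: $\frac{1581}{2174} \approx 0.72723$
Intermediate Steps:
$\frac{37054 - 44959}{-6231 - 4639} = - \frac{7905}{-10870} = \left(-7905\right) \left(- \frac{1}{10870}\right) = \frac{1581}{2174}$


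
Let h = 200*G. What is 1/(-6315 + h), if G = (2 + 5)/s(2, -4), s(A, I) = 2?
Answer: -1/5615 ≈ -0.00017809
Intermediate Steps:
G = 7/2 (G = (2 + 5)/2 = 7*(½) = 7/2 ≈ 3.5000)
h = 700 (h = 200*(7/2) = 700)
1/(-6315 + h) = 1/(-6315 + 700) = 1/(-5615) = -1/5615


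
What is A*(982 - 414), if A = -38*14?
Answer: -302176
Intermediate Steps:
A = -532
A*(982 - 414) = -532*(982 - 414) = -532*568 = -302176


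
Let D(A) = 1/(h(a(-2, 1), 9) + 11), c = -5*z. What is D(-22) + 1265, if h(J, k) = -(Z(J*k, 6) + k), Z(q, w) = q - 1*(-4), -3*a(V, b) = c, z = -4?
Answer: 73371/58 ≈ 1265.0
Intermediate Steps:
c = 20 (c = -5*(-4) = 20)
a(V, b) = -20/3 (a(V, b) = -⅓*20 = -20/3)
Z(q, w) = 4 + q (Z(q, w) = q + 4 = 4 + q)
h(J, k) = -4 - k - J*k (h(J, k) = -((4 + J*k) + k) = -(4 + k + J*k) = -4 - k - J*k)
D(A) = 1/58 (D(A) = 1/((-4 - 1*9 - 1*(-20/3)*9) + 11) = 1/((-4 - 9 + 60) + 11) = 1/(47 + 11) = 1/58)
D(-22) + 1265 = 1/58 + 1265 = 73371/58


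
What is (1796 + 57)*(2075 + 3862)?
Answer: 11001261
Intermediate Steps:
(1796 + 57)*(2075 + 3862) = 1853*5937 = 11001261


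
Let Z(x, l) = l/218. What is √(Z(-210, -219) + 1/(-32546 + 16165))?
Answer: I*√12811731231106/3571058 ≈ 1.0023*I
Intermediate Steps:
Z(x, l) = l/218 (Z(x, l) = l*(1/218) = l/218)
√(Z(-210, -219) + 1/(-32546 + 16165)) = √((1/218)*(-219) + 1/(-32546 + 16165)) = √(-219/218 + 1/(-16381)) = √(-219/218 - 1/16381) = √(-3587657/3571058) = I*√12811731231106/3571058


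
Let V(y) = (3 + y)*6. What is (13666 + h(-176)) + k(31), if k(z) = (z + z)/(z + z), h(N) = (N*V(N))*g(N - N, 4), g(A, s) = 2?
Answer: 379043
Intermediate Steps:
V(y) = 18 + 6*y
h(N) = 2*N*(18 + 6*N) (h(N) = (N*(18 + 6*N))*2 = 2*N*(18 + 6*N))
k(z) = 1 (k(z) = (2*z)/((2*z)) = (2*z)*(1/(2*z)) = 1)
(13666 + h(-176)) + k(31) = (13666 + 12*(-176)*(3 - 176)) + 1 = (13666 + 12*(-176)*(-173)) + 1 = (13666 + 365376) + 1 = 379042 + 1 = 379043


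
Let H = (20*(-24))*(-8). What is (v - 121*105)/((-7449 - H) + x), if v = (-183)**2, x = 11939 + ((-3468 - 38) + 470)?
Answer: -10392/1193 ≈ -8.7108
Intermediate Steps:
H = 3840 (H = -480*(-8) = 3840)
x = 8903 (x = 11939 + (-3506 + 470) = 11939 - 3036 = 8903)
v = 33489
(v - 121*105)/((-7449 - H) + x) = (33489 - 121*105)/((-7449 - 1*3840) + 8903) = (33489 - 12705)/((-7449 - 3840) + 8903) = 20784/(-11289 + 8903) = 20784/(-2386) = 20784*(-1/2386) = -10392/1193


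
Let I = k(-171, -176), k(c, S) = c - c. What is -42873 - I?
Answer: -42873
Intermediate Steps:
k(c, S) = 0
I = 0
-42873 - I = -42873 - 1*0 = -42873 + 0 = -42873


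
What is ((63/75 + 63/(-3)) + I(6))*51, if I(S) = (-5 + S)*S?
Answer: -18054/25 ≈ -722.16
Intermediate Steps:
I(S) = S*(-5 + S)
((63/75 + 63/(-3)) + I(6))*51 = ((63/75 + 63/(-3)) + 6*(-5 + 6))*51 = ((63*(1/75) + 63*(-1/3)) + 6*1)*51 = ((21/25 - 21) + 6)*51 = (-504/25 + 6)*51 = -354/25*51 = -18054/25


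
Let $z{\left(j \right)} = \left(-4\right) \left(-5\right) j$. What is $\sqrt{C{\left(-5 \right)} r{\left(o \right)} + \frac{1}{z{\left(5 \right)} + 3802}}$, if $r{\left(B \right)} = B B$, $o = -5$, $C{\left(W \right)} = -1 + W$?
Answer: $\frac{i \sqrt{2283836698}}{3902} \approx 12.247 i$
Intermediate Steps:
$z{\left(j \right)} = 20 j$
$r{\left(B \right)} = B^{2}$
$\sqrt{C{\left(-5 \right)} r{\left(o \right)} + \frac{1}{z{\left(5 \right)} + 3802}} = \sqrt{\left(-1 - 5\right) \left(-5\right)^{2} + \frac{1}{20 \cdot 5 + 3802}} = \sqrt{\left(-6\right) 25 + \frac{1}{100 + 3802}} = \sqrt{-150 + \frac{1}{3902}} = \sqrt{- \frac{585299}{3902}} = \frac{i \sqrt{2283836698}}{3902}$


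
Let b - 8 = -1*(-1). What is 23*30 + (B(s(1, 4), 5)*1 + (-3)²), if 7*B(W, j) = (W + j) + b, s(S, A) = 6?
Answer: 4913/7 ≈ 701.86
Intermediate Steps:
b = 9 (b = 8 - 1*(-1) = 8 + 1 = 9)
B(W, j) = 9/7 + W/7 + j/7 (B(W, j) = ((W + j) + 9)/7 = (9 + W + j)/7 = 9/7 + W/7 + j/7)
23*30 + (B(s(1, 4), 5)*1 + (-3)²) = 23*30 + ((9/7 + (⅐)*6 + (⅐)*5)*1 + (-3)²) = 690 + ((9/7 + 6/7 + 5/7)*1 + 9) = 690 + ((20/7)*1 + 9) = 690 + (20/7 + 9) = 690 + 83/7 = 4913/7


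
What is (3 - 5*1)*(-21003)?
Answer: 42006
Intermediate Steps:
(3 - 5*1)*(-21003) = (3 - 5)*(-21003) = -2*(-21003) = 42006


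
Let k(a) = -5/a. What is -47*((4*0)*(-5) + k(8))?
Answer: 235/8 ≈ 29.375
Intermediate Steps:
-47*((4*0)*(-5) + k(8)) = -47*((4*0)*(-5) - 5/8) = -47*(0*(-5) - 5*⅛) = -47*(0 - 5/8) = -47*(-5/8) = 235/8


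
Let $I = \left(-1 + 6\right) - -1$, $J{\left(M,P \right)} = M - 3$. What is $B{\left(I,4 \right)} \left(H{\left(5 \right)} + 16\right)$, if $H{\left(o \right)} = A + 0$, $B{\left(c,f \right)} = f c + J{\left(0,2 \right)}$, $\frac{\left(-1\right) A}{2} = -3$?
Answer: $462$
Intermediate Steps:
$A = 6$ ($A = \left(-2\right) \left(-3\right) = 6$)
$J{\left(M,P \right)} = -3 + M$
$I = 6$ ($I = 5 + 1 = 6$)
$B{\left(c,f \right)} = -3 + c f$ ($B{\left(c,f \right)} = f c + \left(-3 + 0\right) = c f - 3 = -3 + c f$)
$H{\left(o \right)} = 6$ ($H{\left(o \right)} = 6 + 0 = 6$)
$B{\left(I,4 \right)} \left(H{\left(5 \right)} + 16\right) = \left(-3 + 6 \cdot 4\right) \left(6 + 16\right) = \left(-3 + 24\right) 22 = 21 \cdot 22 = 462$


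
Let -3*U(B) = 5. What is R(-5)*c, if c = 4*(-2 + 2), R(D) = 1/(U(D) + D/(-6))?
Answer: 0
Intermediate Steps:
U(B) = -5/3 (U(B) = -⅓*5 = -5/3)
R(D) = 1/(-5/3 - D/6) (R(D) = 1/(-5/3 + D/(-6)) = 1/(-5/3 + D*(-⅙)) = 1/(-5/3 - D/6))
c = 0 (c = 4*0 = 0)
R(-5)*c = -6/(10 - 5)*0 = -6/5*0 = 0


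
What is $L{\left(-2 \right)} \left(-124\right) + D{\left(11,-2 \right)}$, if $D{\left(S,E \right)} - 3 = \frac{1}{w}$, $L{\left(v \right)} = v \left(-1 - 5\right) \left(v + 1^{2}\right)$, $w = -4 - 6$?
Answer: $\frac{14909}{10} \approx 1490.9$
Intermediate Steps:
$w = -10$ ($w = -4 - 6 = -10$)
$L{\left(v \right)} = - 6 v \left(1 + v\right)$ ($L{\left(v \right)} = v \left(-6\right) \left(v + 1\right) = - 6 v \left(1 + v\right)$)
$D{\left(S,E \right)} = \frac{29}{10}$ ($D{\left(S,E \right)} = 3 + \frac{1}{-10} = 3 - \frac{1}{10} = \frac{29}{10}$)
$L{\left(-2 \right)} \left(-124\right) + D{\left(11,-2 \right)} = \left(-6\right) \left(-2\right) \left(1 - 2\right) \left(-124\right) + \frac{29}{10} = \left(-6\right) \left(-2\right) \left(-1\right) \left(-124\right) + \frac{29}{10} = \left(-12\right) \left(-124\right) + \frac{29}{10} = 1488 + \frac{29}{10} = \frac{14909}{10}$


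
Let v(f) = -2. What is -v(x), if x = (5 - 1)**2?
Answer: 2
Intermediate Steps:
x = 16 (x = 4**2 = 16)
-v(x) = -1*(-2) = 2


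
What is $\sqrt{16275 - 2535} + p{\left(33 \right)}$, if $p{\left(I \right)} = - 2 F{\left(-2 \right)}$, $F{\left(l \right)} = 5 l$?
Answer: $20 + 2 \sqrt{3435} \approx 137.22$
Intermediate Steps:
$p{\left(I \right)} = 20$ ($p{\left(I \right)} = - 2 \cdot 5 \left(-2\right) = \left(-2\right) \left(-10\right) = 20$)
$\sqrt{16275 - 2535} + p{\left(33 \right)} = \sqrt{16275 - 2535} + 20 = \sqrt{13740} + 20 = 2 \sqrt{3435} + 20 = 20 + 2 \sqrt{3435}$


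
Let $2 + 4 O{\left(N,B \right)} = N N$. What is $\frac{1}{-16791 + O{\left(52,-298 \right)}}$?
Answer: $- \frac{2}{32231} \approx -6.2052 \cdot 10^{-5}$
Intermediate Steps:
$O{\left(N,B \right)} = - \frac{1}{2} + \frac{N^{2}}{4}$ ($O{\left(N,B \right)} = - \frac{1}{2} + \frac{N N}{4} = - \frac{1}{2} + \frac{N^{2}}{4}$)
$\frac{1}{-16791 + O{\left(52,-298 \right)}} = \frac{1}{-16791 - \left(\frac{1}{2} - \frac{52^{2}}{4}\right)} = \frac{1}{-16791 + \left(- \frac{1}{2} + \frac{1}{4} \cdot 2704\right)} = \frac{1}{-16791 + \left(- \frac{1}{2} + 676\right)} = \frac{1}{-16791 + \frac{1351}{2}} = \frac{1}{- \frac{32231}{2}} = - \frac{2}{32231}$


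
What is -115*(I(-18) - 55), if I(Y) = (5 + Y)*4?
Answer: 12305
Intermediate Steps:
I(Y) = 20 + 4*Y
-115*(I(-18) - 55) = -115*((20 + 4*(-18)) - 55) = -115*((20 - 72) - 55) = -115*(-52 - 55) = -115*(-107) = 12305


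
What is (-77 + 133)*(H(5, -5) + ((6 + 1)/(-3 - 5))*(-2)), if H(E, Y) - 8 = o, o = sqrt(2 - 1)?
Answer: 602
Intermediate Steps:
o = 1 (o = sqrt(1) = 1)
H(E, Y) = 9 (H(E, Y) = 8 + 1 = 9)
(-77 + 133)*(H(5, -5) + ((6 + 1)/(-3 - 5))*(-2)) = (-77 + 133)*(9 + ((6 + 1)/(-3 - 5))*(-2)) = 56*(9 + (7/(-8))*(-2)) = 56*(9 + (7*(-1/8))*(-2)) = 56*(9 - 7/8*(-2)) = 56*(9 + 7/4) = 56*(43/4) = 602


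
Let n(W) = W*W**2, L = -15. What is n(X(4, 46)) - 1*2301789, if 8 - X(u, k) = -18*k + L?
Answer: 613993262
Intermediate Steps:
X(u, k) = 23 + 18*k (X(u, k) = 8 - (-18*k - 15) = 8 - (-15 - 18*k) = 8 + (15 + 18*k) = 23 + 18*k)
n(W) = W**3
n(X(4, 46)) - 1*2301789 = (23 + 18*46)**3 - 1*2301789 = (23 + 828)**3 - 2301789 = 851**3 - 2301789 = 616295051 - 2301789 = 613993262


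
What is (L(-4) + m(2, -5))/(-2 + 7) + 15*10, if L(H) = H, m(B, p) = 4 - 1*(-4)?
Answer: 754/5 ≈ 150.80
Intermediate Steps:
m(B, p) = 8 (m(B, p) = 4 + 4 = 8)
(L(-4) + m(2, -5))/(-2 + 7) + 15*10 = (-4 + 8)/(-2 + 7) + 15*10 = 4/5 + 150 = 4*(⅕) + 150 = ⅘ + 150 = 754/5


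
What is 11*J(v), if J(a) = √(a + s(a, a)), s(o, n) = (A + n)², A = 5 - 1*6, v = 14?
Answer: 11*√183 ≈ 148.81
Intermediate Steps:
A = -1 (A = 5 - 6 = -1)
s(o, n) = (-1 + n)²
J(a) = √(a + (-1 + a)²)
11*J(v) = 11*√(14 + (-1 + 14)²) = 11*√(14 + 13²) = 11*√(14 + 169) = 11*√183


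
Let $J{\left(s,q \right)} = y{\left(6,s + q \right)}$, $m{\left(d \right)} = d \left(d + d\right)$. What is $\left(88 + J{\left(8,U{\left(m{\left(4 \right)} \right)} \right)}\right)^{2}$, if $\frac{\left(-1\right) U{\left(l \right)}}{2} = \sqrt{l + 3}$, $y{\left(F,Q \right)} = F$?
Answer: $8836$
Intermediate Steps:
$m{\left(d \right)} = 2 d^{2}$ ($m{\left(d \right)} = d 2 d = 2 d^{2}$)
$U{\left(l \right)} = - 2 \sqrt{3 + l}$ ($U{\left(l \right)} = - 2 \sqrt{l + 3} = - 2 \sqrt{3 + l}$)
$J{\left(s,q \right)} = 6$
$\left(88 + J{\left(8,U{\left(m{\left(4 \right)} \right)} \right)}\right)^{2} = \left(88 + 6\right)^{2} = 94^{2} = 8836$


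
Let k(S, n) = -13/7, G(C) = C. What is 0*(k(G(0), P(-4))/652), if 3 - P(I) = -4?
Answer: 0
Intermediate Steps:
P(I) = 7 (P(I) = 3 - 1*(-4) = 3 + 4 = 7)
k(S, n) = -13/7 (k(S, n) = -13*1/7 = -13/7)
0*(k(G(0), P(-4))/652) = 0*(-13/7/652) = 0*(-13/7*1/652) = 0*(-13/4564) = 0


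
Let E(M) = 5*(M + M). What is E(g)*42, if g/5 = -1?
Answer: -2100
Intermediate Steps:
g = -5 (g = 5*(-1) = -5)
E(M) = 10*M (E(M) = 5*(2*M) = 10*M)
E(g)*42 = (10*(-5))*42 = -50*42 = -2100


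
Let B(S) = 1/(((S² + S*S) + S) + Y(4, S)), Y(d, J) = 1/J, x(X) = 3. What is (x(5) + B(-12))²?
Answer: 98903025/10962721 ≈ 9.0218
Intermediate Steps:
B(S) = 1/(S + 1/S + 2*S²) (B(S) = 1/(((S² + S*S) + S) + 1/S) = 1/(((S² + S²) + S) + 1/S) = 1/((2*S² + S) + 1/S) = 1/((S + 2*S²) + 1/S) = 1/(S + 1/S + 2*S²))
(x(5) + B(-12))² = (3 - 12/(1 + (-12)²*(1 + 2*(-12))))² = (3 - 12/(1 + 144*(1 - 24)))² = (3 - 12/(1 + 144*(-23)))² = (3 - 12/(1 - 3312))² = (3 - 12/(-3311))² = (3 - 12*(-1/3311))² = (3 + 12/3311)² = (9945/3311)² = 98903025/10962721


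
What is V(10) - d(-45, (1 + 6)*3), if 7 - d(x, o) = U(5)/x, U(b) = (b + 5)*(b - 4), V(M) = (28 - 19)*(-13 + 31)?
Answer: 1393/9 ≈ 154.78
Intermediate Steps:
V(M) = 162 (V(M) = 9*18 = 162)
U(b) = (-4 + b)*(5 + b) (U(b) = (5 + b)*(-4 + b) = (-4 + b)*(5 + b))
d(x, o) = 7 - 10/x (d(x, o) = 7 - (-20 + 5 + 5²)/x = 7 - (-20 + 5 + 25)/x = 7 - 10/x)
V(10) - d(-45, (1 + 6)*3) = 162 - (7 - 10/(-45)) = 162 - (7 - 10*(-1/45)) = 162 - (7 + 2/9) = 162 - 1*65/9 = 162 - 65/9 = 1393/9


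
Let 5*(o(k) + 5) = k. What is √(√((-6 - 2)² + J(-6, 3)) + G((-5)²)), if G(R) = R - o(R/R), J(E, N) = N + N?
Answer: √(745 + 25*√70)/5 ≈ 6.1779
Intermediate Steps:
J(E, N) = 2*N
o(k) = -5 + k/5
G(R) = 24/5 + R (G(R) = R - (-5 + (R/R)/5) = R - (-5 + (⅕)*1) = R - (-5 + ⅕) = R - 1*(-24/5) = R + 24/5 = 24/5 + R)
√(√((-6 - 2)² + J(-6, 3)) + G((-5)²)) = √(√((-6 - 2)² + 2*3) + (24/5 + (-5)²)) = √(√((-8)² + 6) + (24/5 + 25)) = √(√(64 + 6) + 149/5) = √(√70 + 149/5) = √(149/5 + √70)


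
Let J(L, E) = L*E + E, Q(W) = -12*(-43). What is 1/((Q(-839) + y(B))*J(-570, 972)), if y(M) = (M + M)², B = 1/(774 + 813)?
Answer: -279841/79861888974816 ≈ -3.5041e-9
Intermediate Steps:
Q(W) = 516
B = 1/1587 ≈ 0.00063012
J(L, E) = E + E*L (J(L, E) = E*L + E = E + E*L)
y(M) = 4*M² (y(M) = (2*M)² = 4*M²)
1/((Q(-839) + y(B))*J(-570, 972)) = 1/((516 + 4*(1/1587)²)*((972*(1 - 570)))) = 1/((516 + 4*(1/2518569))*((972*(-569)))) = 1/((516 + 4/2518569)*(-553068)) = -1/553068/(1299581608/2518569) = (2518569/1299581608)*(-1/553068) = -279841/79861888974816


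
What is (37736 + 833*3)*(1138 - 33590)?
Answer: -1305706220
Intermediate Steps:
(37736 + 833*3)*(1138 - 33590) = (37736 + 2499)*(-32452) = 40235*(-32452) = -1305706220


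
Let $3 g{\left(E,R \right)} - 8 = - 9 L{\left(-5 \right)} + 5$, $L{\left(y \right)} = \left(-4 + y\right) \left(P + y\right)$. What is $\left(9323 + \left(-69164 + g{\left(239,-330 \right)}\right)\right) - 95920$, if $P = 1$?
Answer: $- \frac{467594}{3} \approx -1.5586 \cdot 10^{5}$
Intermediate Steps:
$L{\left(y \right)} = \left(1 + y\right) \left(-4 + y\right)$ ($L{\left(y \right)} = \left(-4 + y\right) \left(1 + y\right) = \left(1 + y\right) \left(-4 + y\right)$)
$g{\left(E,R \right)} = - \frac{311}{3}$ ($g{\left(E,R \right)} = \frac{8}{3} + \frac{- 9 \left(-4 + \left(-5\right)^{2} - -15\right) + 5}{3} = \frac{8}{3} + \frac{- 9 \left(-4 + 25 + 15\right) + 5}{3} = \frac{8}{3} + \frac{\left(-9\right) 36 + 5}{3} = \frac{8}{3} + \frac{-324 + 5}{3} = \frac{8}{3} + \frac{1}{3} \left(-319\right) = \frac{8}{3} - \frac{319}{3} = - \frac{311}{3}$)
$\left(9323 + \left(-69164 + g{\left(239,-330 \right)}\right)\right) - 95920 = \left(9323 - \frac{207803}{3}\right) - 95920 = - \frac{179834}{3} - 95920 = - \frac{467594}{3}$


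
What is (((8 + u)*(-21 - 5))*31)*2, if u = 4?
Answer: -19344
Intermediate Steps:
(((8 + u)*(-21 - 5))*31)*2 = (((8 + 4)*(-21 - 5))*31)*2 = ((12*(-26))*31)*2 = -312*31*2 = -9672*2 = -19344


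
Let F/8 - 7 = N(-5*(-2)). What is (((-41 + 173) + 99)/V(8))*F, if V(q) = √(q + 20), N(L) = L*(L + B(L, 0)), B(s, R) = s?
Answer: 27324*√7 ≈ 72293.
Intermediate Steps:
N(L) = 2*L² (N(L) = L*(L + L) = L*(2*L) = 2*L²)
V(q) = √(20 + q)
F = 1656 (F = 56 + 8*(2*(-5*(-2))²) = 56 + 8*(2*10²) = 56 + 8*(2*100) = 56 + 8*200 = 56 + 1600 = 1656)
(((-41 + 173) + 99)/V(8))*F = (((-41 + 173) + 99)/(√(20 + 8)))*1656 = ((132 + 99)/(√28))*1656 = (231/((2*√7)))*1656 = (231*(√7/14))*1656 = (33*√7/2)*1656 = 27324*√7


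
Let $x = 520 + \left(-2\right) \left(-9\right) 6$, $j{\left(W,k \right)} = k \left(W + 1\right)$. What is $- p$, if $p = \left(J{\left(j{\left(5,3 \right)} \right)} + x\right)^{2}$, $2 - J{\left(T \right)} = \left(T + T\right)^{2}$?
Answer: $-443556$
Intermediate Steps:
$j{\left(W,k \right)} = k \left(1 + W\right)$
$J{\left(T \right)} = 2 - 4 T^{2}$ ($J{\left(T \right)} = 2 - \left(T + T\right)^{2} = 2 - \left(2 T\right)^{2} = 2 - 4 T^{2}$)
$x = 628$ ($x = 520 + 18 \cdot 6 = 520 + 108 = 628$)
$p = 443556$ ($p = \left(\left(2 - 4 \left(3 \left(1 + 5\right)\right)^{2}\right) + 628\right)^{2} = \left(\left(2 - 4 \left(3 \cdot 6\right)^{2}\right) + 628\right)^{2} = \left(\left(2 - 4 \cdot 18^{2}\right) + 628\right)^{2} = \left(\left(2 - 1296\right) + 628\right)^{2} = \left(-1294 + 628\right)^{2} = \left(-666\right)^{2} = 443556$)
$- p = \left(-1\right) 443556 = -443556$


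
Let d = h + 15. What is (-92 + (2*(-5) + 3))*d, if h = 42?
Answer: -5643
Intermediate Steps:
d = 57 (d = 42 + 15 = 57)
(-92 + (2*(-5) + 3))*d = (-92 + (2*(-5) + 3))*57 = (-92 + (-10 + 3))*57 = (-92 - 7)*57 = -99*57 = -5643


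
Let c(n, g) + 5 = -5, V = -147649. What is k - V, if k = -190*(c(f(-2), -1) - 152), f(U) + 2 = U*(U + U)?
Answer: 178429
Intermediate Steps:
f(U) = -2 + 2*U² (f(U) = -2 + U*(U + U) = -2 + U*(2*U) = -2 + 2*U²)
c(n, g) = -10 (c(n, g) = -5 - 5 = -10)
k = 30780 (k = -190*(-10 - 152) = -190*(-162) = 30780)
k - V = 30780 - 1*(-147649) = 30780 + 147649 = 178429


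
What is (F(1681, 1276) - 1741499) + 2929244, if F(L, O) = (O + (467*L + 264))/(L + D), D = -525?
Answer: 1373819787/1156 ≈ 1.1884e+6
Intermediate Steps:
F(L, O) = (264 + O + 467*L)/(-525 + L) (F(L, O) = (O + (467*L + 264))/(L - 525) = (O + (264 + 467*L))/(-525 + L) = (264 + O + 467*L)/(-525 + L))
(F(1681, 1276) - 1741499) + 2929244 = ((264 + 1276 + 467*1681)/(-525 + 1681) - 1741499) + 2929244 = ((264 + 1276 + 785027)/1156 - 1741499) + 2929244 = ((1/1156)*786567 - 1741499) + 2929244 = (786567/1156 - 1741499) + 2929244 = -2012386277/1156 + 2929244 = 1373819787/1156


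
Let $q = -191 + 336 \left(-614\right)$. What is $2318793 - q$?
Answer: $2525288$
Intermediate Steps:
$q = -206495$ ($q = -191 - 206304 = -206495$)
$2318793 - q = 2318793 - -206495 = 2318793 + 206495 = 2525288$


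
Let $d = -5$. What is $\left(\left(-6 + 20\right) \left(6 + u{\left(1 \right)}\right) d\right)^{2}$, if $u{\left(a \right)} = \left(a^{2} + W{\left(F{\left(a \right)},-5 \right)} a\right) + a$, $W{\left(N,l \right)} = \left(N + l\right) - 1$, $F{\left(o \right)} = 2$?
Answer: $78400$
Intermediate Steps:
$W{\left(N,l \right)} = -1 + N + l$
$u{\left(a \right)} = a^{2} - 3 a$ ($u{\left(a \right)} = \left(a^{2} + \left(-1 + 2 - 5\right) a\right) + a = \left(a^{2} - 4 a\right) + a = a^{2} - 3 a$)
$\left(\left(-6 + 20\right) \left(6 + u{\left(1 \right)}\right) d\right)^{2} = \left(\left(-6 + 20\right) \left(6 + 1 \left(-3 + 1\right)\right) \left(-5\right)\right)^{2} = \left(14 \left(6 + 1 \left(-2\right)\right) \left(-5\right)\right)^{2} = \left(14 \left(6 - 2\right) \left(-5\right)\right)^{2} = \left(14 \cdot 4 \left(-5\right)\right)^{2} = \left(56 \left(-5\right)\right)^{2} = \left(-280\right)^{2} = 78400$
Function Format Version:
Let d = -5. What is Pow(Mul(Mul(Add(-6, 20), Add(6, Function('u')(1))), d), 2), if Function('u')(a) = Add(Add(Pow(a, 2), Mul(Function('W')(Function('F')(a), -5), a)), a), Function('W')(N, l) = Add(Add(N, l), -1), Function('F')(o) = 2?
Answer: 78400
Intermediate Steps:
Function('W')(N, l) = Add(-1, N, l)
Function('u')(a) = Add(Pow(a, 2), Mul(-3, a)) (Function('u')(a) = Add(Add(Pow(a, 2), Mul(Add(-1, 2, -5), a)), a) = Add(Add(Pow(a, 2), Mul(-4, a)), a) = Add(Pow(a, 2), Mul(-3, a)))
Pow(Mul(Mul(Add(-6, 20), Add(6, Function('u')(1))), d), 2) = Pow(Mul(Mul(Add(-6, 20), Add(6, Mul(1, Add(-3, 1)))), -5), 2) = Pow(Mul(Mul(14, Add(6, Mul(1, -2))), -5), 2) = Pow(Mul(Mul(14, Add(6, -2)), -5), 2) = Pow(Mul(Mul(14, 4), -5), 2) = Pow(Mul(56, -5), 2) = Pow(-280, 2) = 78400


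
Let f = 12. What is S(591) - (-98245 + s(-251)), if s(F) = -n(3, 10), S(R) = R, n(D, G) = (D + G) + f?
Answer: 98861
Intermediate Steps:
n(D, G) = 12 + D + G (n(D, G) = (D + G) + 12 = 12 + D + G)
s(F) = -25 (s(F) = -(12 + 3 + 10) = -1*25 = -25)
S(591) - (-98245 + s(-251)) = 591 - (-98245 - 25) = 591 - 1*(-98270) = 591 + 98270 = 98861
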